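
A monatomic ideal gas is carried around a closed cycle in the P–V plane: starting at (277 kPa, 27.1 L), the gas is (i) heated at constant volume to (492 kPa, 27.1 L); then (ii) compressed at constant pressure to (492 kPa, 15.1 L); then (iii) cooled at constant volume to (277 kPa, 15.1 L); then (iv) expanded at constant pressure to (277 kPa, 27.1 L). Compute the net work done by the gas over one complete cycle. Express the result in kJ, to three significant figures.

W_net ≈ -2.58 kJ

Constant-volume legs do no work.
W(ii) = (492)(15.1 − 27.1) = -5904 J; W(iv) = (277)(27.1 − 15.1) = 3324 J.
W_net = -5904 + 3324 = -2580 J (the counter-clockwise enclosed area).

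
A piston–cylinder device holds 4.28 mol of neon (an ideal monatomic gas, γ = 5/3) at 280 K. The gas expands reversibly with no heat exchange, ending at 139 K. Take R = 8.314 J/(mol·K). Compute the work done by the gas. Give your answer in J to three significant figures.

Adiabatic ⇒ Q = 0, so W_by = −ΔU = nCᵥ(T₁ − T₂).
Cᵥ = 3R/2 = 12.47 J/(mol·K).
W = (4.28)(12.47)(280 − 139) = 7526 J.

W ≈ 7530 J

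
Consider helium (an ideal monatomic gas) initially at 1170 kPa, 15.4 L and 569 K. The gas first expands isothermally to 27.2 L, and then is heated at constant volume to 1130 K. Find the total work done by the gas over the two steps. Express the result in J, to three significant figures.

W_total ≈ 10200 J

Step 1 (isothermal): W = P₁V₁ ln(V₂/V₁) = (18018) ln(27.2/15.4) = 10250 J.
Step 2 (isochoric): W = 0 (constant volume).
W_total = 10250 + 0 = 10250 J.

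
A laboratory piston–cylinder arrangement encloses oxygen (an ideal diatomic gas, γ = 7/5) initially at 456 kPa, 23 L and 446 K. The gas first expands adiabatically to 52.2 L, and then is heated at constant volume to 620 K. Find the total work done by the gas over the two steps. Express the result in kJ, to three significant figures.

Step 1 (adiabatic): W = (P₁V₁ − P₂V₂)/(γ−1) = (10488 − 7556)/0.4 = 7329 J.
Step 2 (isochoric): W = 0 (constant volume).
W_total = 7329 + 0 = 7329 J.

W_total ≈ 7.33 kJ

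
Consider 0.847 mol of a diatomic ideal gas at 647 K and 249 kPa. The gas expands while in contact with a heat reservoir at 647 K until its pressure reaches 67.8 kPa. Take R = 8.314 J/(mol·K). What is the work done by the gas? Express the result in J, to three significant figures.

W ≈ 5930 J

Isothermal process: W = nRT ln(V₂/V₁) = nRT ln(P₁/P₂).
W = (0.847)(8.314)(647) × ln(249/67.8)
  = 4556 × ln(3.673) = 4556 × 1.301
W_by_gas = 5927 J.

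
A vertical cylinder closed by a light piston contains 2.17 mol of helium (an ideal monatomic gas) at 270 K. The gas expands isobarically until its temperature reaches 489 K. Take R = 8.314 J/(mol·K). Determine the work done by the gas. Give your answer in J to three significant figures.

Isobaric: W = P ΔV = nR ΔT.
W = (2.17)(8.314)(489 − 270) = 3951 J.

W ≈ 3950 J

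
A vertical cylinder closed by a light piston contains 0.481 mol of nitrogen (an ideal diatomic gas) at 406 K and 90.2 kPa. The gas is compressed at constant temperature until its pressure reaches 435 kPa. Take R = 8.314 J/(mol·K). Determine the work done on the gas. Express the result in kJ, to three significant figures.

W ≈ 2.55 kJ

Isothermal process: W = nRT ln(V₂/V₁) = nRT ln(P₁/P₂).
W = (0.481)(8.314)(406) × ln(90.2/435)
  = 1624 × ln(0.2074) = 1624 × -1.573
W_by_gas = -2554 J; work on gas = −W_by = 2554 J.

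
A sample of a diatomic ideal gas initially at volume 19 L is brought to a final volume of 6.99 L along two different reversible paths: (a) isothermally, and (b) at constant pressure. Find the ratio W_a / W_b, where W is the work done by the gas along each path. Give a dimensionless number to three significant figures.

Path (a) isothermal: W = P₁V₁ ln(V₂/V₁) → W_a/(P₁V₁) = -1.
Path (b) isobaric: W = P₁(V₂ − V₁) → W_b/(P₁V₁) = -0.6321.
W_a / W_b = -1 / -0.6321 = 1.582.

W_a / W_b ≈ 1.58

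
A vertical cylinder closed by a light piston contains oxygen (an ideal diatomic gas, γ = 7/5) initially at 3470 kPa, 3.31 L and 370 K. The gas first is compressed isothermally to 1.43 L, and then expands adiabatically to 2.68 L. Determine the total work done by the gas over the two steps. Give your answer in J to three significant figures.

Step 1 (isothermal): W = P₁V₁ ln(V₂/V₁) = (11486) ln(1.43/3.31) = -9640 J.
After step 1: P = 8032 kPa, V = 1.43 L, T = 370 K.
Step 2 (adiabatic): W = (P₁V₁ − P₂V₂)/(γ−1) = (11486 − 8934)/0.4 = 6380 J.
W_total = -9640 + 6380 = -3260 J.

W_total ≈ -3260 J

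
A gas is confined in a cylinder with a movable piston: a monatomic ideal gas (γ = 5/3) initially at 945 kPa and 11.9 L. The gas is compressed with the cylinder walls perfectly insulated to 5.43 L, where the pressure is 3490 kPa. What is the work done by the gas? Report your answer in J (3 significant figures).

W ≈ -11600 J

Adiabatic: W = (P₁V₁ − P₂V₂)/(γ − 1) with γ = 5/3.
P₁V₁ = 11246 J, P₂V₂ = 18951 J.
W = (11246 − 18951) / 0.6667 = -11558 J.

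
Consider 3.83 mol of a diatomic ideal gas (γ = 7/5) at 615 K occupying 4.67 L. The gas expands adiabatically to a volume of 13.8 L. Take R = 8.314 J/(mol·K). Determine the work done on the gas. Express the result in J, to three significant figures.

W ≈ -17200 J

Adiabatic: TV^(γ−1) = const with γ = 7/5.
T₂ = T₁ (V₁/V₂)^(γ−1) = 615 × (4.67/13.8)^0.4 = 615 × 0.6483 = 398.7 K.
W_by = nCᵥ(T₁ − T₂) = (3.83)(20.79)(615 − 398.7) = 17219 J.
Work on gas = −W_by = -17219 J.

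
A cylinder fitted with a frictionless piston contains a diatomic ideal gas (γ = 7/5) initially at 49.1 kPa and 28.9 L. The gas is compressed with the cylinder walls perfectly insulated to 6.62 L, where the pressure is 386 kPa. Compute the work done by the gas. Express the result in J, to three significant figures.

W ≈ -2840 J

Adiabatic: W = (P₁V₁ − P₂V₂)/(γ − 1) with γ = 7/5.
P₁V₁ = 1419 J, P₂V₂ = 2555 J.
W = (1419 − 2555) / 0.4 = -2841 J.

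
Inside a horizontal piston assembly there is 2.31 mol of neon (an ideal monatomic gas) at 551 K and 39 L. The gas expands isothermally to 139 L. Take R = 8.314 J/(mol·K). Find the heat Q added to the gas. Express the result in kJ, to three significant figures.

Isothermal ⇒ ΔU = 0, so Q = W = nRT ln(V₂/V₁).
Q = (2.31)(8.314)(551) ln(139/39) = 10582 × 1.271 = 13449 J.

Q ≈ 13.4 kJ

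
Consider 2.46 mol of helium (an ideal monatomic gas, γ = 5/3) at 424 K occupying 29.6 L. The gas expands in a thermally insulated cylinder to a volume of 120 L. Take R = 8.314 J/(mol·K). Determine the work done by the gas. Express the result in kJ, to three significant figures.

Adiabatic: TV^(γ−1) = const with γ = 5/3.
T₂ = T₁ (V₁/V₂)^(γ−1) = 424 × (29.6/120)^0.667 = 424 × 0.3933 = 166.8 K.
W_by = nCᵥ(T₁ − T₂) = (2.46)(12.47)(424 − 166.8) = 7892 J.

W ≈ 7.89 kJ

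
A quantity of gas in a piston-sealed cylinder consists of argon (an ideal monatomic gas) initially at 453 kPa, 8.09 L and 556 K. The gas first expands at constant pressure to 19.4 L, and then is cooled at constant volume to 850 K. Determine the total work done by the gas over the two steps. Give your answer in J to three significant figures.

Step 1 (isobaric): W = PΔV = (453 kPa)(19.4 − 8.09 L) = 5123 J.
Step 2 (isochoric): W = 0 (constant volume).
W_total = 5123 + 0 = 5123 J.

W_total ≈ 5120 J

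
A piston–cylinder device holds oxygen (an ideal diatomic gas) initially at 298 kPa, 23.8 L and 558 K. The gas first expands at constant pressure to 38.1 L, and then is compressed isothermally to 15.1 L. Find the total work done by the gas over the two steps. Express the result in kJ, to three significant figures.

W_total ≈ -6.25 kJ

Step 1 (isobaric): W = PΔV = (298 kPa)(38.1 − 23.8 L) = 4261 J.
After step 1: P = 298 kPa, V = 38.1 L, T = 893.3 K.
Step 2 (isothermal): W = P₁V₁ ln(V₂/V₁) = (11354) ln(15.1/38.1) = -10508 J.
W_total = 4261 − 10508 = -6247 J.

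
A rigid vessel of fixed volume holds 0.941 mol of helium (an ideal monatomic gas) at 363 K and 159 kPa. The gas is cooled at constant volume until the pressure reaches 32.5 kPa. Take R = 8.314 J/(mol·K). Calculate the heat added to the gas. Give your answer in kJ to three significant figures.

Q ≈ -3.39 kJ

Constant volume ⇒ W = 0, so Q = ΔU = nCᵥΔT with Cᵥ = 3R/2 = 12.47 J/(mol·K).
At constant V, T₂/T₁ = P₂/P₁ ⇒ ΔT = T₁(P₂/P₁ − 1) = 363·(32.5/159 − 1) = -288.8 K.
ΔU = (0.941)(12.47)(-288.8) = -3389 J.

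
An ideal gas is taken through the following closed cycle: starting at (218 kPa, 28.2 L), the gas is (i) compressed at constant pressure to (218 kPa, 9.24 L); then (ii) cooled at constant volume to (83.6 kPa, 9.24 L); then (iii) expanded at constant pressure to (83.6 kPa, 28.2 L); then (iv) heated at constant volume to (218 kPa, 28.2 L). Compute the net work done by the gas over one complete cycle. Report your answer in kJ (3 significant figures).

W_net ≈ -2.55 kJ

Constant-volume legs do no work.
W(i) = (218)(9.24 − 28.2) = -4133 J; W(iii) = (83.6)(28.2 − 9.24) = 1585 J.
W_net = -4133 + 1585 = -2548 J (the counter-clockwise enclosed area).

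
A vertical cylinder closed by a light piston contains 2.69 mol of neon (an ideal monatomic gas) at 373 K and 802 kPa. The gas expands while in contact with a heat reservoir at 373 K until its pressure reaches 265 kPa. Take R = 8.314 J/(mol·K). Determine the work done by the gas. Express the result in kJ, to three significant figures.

W ≈ 9.24 kJ

Isothermal process: W = nRT ln(V₂/V₁) = nRT ln(P₁/P₂).
W = (2.69)(8.314)(373) × ln(802/265)
  = 8342 × ln(3.026) = 8342 × 1.107
W_by_gas = 9238 J.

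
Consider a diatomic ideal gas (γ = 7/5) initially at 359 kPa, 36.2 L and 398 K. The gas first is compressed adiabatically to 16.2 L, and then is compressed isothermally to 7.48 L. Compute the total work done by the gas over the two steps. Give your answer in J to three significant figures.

Step 1 (adiabatic): W = (P₁V₁ − P₂V₂)/(γ−1) = (12996 − 17926)/0.4 = -12325 J.
After step 1: P = 1107 kPa, V = 16.2 L, T = 549 K.
Step 2 (isothermal): W = P₁V₁ ln(V₂/V₁) = (17926) ln(7.48/16.2) = -13853 J.
W_total = -12325 − 13853 = -26178 J.

W_total ≈ -26200 J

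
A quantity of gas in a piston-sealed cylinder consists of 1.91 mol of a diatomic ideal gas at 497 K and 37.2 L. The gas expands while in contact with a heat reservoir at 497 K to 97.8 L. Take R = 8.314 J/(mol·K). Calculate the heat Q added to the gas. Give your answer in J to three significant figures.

Isothermal ⇒ ΔU = 0, so Q = W = nRT ln(V₂/V₁).
Q = (1.91)(8.314)(497) ln(97.8/37.2) = 7892 × 0.9666 = 7629 J.

Q ≈ 7630 J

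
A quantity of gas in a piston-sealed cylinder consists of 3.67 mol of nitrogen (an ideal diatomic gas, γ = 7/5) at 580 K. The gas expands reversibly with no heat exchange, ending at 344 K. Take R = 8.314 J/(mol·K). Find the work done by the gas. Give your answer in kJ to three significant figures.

Adiabatic ⇒ Q = 0, so W_by = −ΔU = nCᵥ(T₁ − T₂).
Cᵥ = 5R/2 = 20.79 J/(mol·K).
W = (3.67)(20.79)(580 − 344) = 18002 J.

W ≈ 18.0 kJ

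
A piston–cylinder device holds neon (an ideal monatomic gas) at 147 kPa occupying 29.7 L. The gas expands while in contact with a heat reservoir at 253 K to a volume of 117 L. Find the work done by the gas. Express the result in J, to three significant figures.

W ≈ 5990 J

Isothermal: W = nRT ln(V₂/V₁) = P₁V₁ ln(V₂/V₁).
P₁V₁ = (147 kPa)(29.7 L) = 4366 J.
W = 4366 × ln(117/29.7) = 4366 × 1.371
W_by_gas = 5986 J.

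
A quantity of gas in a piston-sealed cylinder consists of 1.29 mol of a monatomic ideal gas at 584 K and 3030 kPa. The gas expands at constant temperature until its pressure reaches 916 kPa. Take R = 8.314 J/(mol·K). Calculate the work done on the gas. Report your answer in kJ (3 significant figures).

W ≈ -7.49 kJ

Isothermal process: W = nRT ln(V₂/V₁) = nRT ln(P₁/P₂).
W = (1.29)(8.314)(584) × ln(3030/916)
  = 6263 × ln(3.308) = 6263 × 1.196
W_by_gas = 7493 J; work on gas = −W_by = -7493 J.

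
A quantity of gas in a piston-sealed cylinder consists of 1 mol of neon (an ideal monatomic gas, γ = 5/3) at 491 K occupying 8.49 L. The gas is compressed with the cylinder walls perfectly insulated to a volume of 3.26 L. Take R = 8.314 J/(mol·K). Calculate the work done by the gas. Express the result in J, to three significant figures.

Adiabatic: TV^(γ−1) = const with γ = 5/3.
T₂ = T₁ (V₁/V₂)^(γ−1) = 491 × (8.49/3.26)^0.667 = 491 × 1.893 = 929.4 K.
W_by = nCᵥ(T₁ − T₂) = (1)(12.47)(491 − 929.4) = -5467 J.

W ≈ -5470 J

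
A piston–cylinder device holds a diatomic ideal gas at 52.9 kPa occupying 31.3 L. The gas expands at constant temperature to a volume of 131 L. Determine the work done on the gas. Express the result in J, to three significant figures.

Isothermal: W = nRT ln(V₂/V₁) = P₁V₁ ln(V₂/V₁).
P₁V₁ = (52.9 kPa)(31.3 L) = 1656 J.
W = 1656 × ln(131/31.3) = 1656 × 1.432
W_by_gas = 2370 J; work on gas = −W_by = -2370 J.

W ≈ -2370 J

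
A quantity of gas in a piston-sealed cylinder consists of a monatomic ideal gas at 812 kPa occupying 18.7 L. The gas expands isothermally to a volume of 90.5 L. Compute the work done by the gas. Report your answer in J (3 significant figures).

Isothermal: W = nRT ln(V₂/V₁) = P₁V₁ ln(V₂/V₁).
P₁V₁ = (812 kPa)(18.7 L) = 15184 J.
W = 15184 × ln(90.5/18.7) = 15184 × 1.577
W_by_gas = 23943 J.

W ≈ 23900 J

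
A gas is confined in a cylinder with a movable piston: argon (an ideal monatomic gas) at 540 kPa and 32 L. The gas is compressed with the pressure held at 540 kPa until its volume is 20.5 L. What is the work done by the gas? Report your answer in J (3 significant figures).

Isobaric: W = P ΔV.
W = (540 kPa)(20.5 − 32 L) = (540)(-11.5) = -6210 J.

W ≈ -6210 J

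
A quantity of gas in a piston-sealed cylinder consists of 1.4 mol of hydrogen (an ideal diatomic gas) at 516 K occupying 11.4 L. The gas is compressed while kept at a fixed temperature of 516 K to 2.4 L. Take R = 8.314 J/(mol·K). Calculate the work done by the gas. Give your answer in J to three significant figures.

W ≈ -9360 J

Isothermal: W = nRT ln(V₂/V₁).
W = (1.4)(8.314)(516) × ln(2.4/11.4)
  = 6006 × -1.558
W_by_gas = -9358 J.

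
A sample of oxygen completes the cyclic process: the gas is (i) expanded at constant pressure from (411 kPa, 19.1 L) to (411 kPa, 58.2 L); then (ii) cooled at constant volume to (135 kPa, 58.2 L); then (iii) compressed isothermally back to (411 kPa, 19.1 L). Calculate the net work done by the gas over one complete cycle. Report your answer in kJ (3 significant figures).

W_net ≈ 7.32 kJ

Leg (i): W = PΔV = (411)(58.2 − 19.1) = 16070 J.
Leg (ii): W = 0.
Leg (iii): W = PᵢVᵢ ln(V_f/Vᵢ) = (7857) ln(19.1/58.2) = -8754 J.
W_net = 16070 − 8754 = 7316 J.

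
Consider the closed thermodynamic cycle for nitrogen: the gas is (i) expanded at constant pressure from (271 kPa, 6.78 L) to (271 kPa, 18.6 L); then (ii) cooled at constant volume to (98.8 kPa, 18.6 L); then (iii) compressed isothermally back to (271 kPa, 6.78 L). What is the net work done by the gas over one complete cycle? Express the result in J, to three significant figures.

W_net ≈ 1350 J

Leg (i): W = PΔV = (271)(18.6 − 6.78) = 3203 J.
Leg (ii): W = 0.
Leg (iii): W = PᵢVᵢ ln(V_f/Vᵢ) = (1838) ln(6.78/18.6) = -1855 J.
W_net = 3203 − 1855 = 1349 J.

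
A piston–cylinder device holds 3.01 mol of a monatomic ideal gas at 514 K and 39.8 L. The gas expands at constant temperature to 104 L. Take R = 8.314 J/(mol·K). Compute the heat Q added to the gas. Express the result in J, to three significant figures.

Q ≈ 12400 J

Isothermal ⇒ ΔU = 0, so Q = W = nRT ln(V₂/V₁).
Q = (3.01)(8.314)(514) ln(104/39.8) = 12863 × 0.9605 = 12355 J.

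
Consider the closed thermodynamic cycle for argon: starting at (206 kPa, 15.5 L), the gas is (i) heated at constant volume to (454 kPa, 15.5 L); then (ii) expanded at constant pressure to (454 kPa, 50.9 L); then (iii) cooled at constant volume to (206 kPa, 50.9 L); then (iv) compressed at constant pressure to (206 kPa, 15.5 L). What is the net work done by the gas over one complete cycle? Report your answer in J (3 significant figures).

W_net ≈ 8780 J

Constant-volume legs do no work.
W(ii) = (454)(50.9 − 15.5) = 16072 J; W(iv) = (206)(15.5 − 50.9) = -7292 J.
W_net = 16072 − 7292 = 8779 J (the clockwise enclosed area).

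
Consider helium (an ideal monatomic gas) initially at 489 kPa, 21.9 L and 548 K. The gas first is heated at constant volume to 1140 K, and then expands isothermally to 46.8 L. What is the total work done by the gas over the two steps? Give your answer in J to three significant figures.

W_total ≈ 16900 J

Step 1 (isochoric): W = 0 (constant volume).
After step 1: P = 1017 kPa (V unchanged).
Step 2 (isothermal): W = P₁V₁ ln(V₂/V₁) = (22278) ln(46.8/21.9) = 16918 J.
W_total = 0 + 16918 = 16918 J.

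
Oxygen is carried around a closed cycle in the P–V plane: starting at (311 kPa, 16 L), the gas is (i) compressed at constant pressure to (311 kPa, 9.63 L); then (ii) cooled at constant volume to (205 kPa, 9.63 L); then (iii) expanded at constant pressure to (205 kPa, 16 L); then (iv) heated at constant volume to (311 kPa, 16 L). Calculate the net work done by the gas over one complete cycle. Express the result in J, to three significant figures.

Constant-volume legs do no work.
W(i) = (311)(9.63 − 16) = -1981 J; W(iii) = (205)(16 − 9.63) = 1306 J.
W_net = -1981 + 1306 = -675.2 J (the counter-clockwise enclosed area).

W_net ≈ -675 J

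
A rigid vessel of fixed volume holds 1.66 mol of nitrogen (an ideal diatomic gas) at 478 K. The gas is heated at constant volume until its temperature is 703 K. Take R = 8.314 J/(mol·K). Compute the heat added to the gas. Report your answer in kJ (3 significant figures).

Q ≈ 7.76 kJ

Constant volume ⇒ W = 0, so Q = ΔU = nCᵥΔT with Cᵥ = 5R/2 = 20.79 J/(mol·K).
ΔU = (1.66)(20.79)(703 − 478) = 7763 J.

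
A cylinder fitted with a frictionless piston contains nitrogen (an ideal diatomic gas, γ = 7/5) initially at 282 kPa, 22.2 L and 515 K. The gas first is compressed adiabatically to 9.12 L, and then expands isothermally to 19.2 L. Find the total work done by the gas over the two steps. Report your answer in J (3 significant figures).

Step 1 (adiabatic): W = (P₁V₁ − P₂V₂)/(γ−1) = (6260 − 8936)/0.4 = -6689 J.
After step 1: P = 979.8 kPa, V = 9.12 L, T = 735.1 K.
Step 2 (isothermal): W = P₁V₁ ln(V₂/V₁) = (8936) ln(19.2/9.12) = 6652 J.
W_total = -6689 + 6652 = -36.76 J.

W_total ≈ -36.8 J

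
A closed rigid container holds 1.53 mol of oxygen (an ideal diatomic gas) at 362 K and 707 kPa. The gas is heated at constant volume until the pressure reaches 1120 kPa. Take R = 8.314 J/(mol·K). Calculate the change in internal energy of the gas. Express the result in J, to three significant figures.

Constant volume ⇒ W = 0, so Q = ΔU = nCᵥΔT with Cᵥ = 5R/2 = 20.79 J/(mol·K).
At constant V, T₂/T₁ = P₂/P₁ ⇒ ΔT = T₁(P₂/P₁ − 1) = 362·(1120/707 − 1) = 211.5 K.
ΔU = (1.53)(20.79)(211.5) = 6725 J.

ΔU ≈ 6720 J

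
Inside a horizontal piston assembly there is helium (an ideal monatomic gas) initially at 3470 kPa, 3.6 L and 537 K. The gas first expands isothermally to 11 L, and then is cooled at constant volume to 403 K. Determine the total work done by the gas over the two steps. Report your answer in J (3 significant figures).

W_total ≈ 14000 J

Step 1 (isothermal): W = P₁V₁ ln(V₂/V₁) = (12492) ln(11/3.6) = 13953 J.
Step 2 (isochoric): W = 0 (constant volume).
W_total = 13953 + 0 = 13953 J.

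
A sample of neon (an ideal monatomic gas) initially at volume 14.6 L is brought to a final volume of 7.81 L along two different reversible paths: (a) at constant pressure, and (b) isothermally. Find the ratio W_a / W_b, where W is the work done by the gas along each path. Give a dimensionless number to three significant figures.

W_a / W_b ≈ 0.743

Path (a) isobaric: W = P₁(V₂ − V₁) → W_a/(P₁V₁) = -0.4651.
Path (b) isothermal: W = P₁V₁ ln(V₂/V₁) → W_b/(P₁V₁) = -0.6256.
W_a / W_b = -0.4651 / -0.6256 = 0.7434.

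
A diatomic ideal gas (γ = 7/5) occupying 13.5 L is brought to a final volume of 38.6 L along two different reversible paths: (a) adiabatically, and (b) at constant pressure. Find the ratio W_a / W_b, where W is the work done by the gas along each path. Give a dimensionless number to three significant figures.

Path (a) adiabatic: W = P₁V₁(1 − (V₁/V₂)^(γ−1))/(γ−1) → W_a/(P₁V₁) = 0.8578.
Path (b) isobaric: W = P₁(V₂ − V₁) → W_b/(P₁V₁) = 1.859.
W_a / W_b = 0.8578 / 1.859 = 0.4613.

W_a / W_b ≈ 0.461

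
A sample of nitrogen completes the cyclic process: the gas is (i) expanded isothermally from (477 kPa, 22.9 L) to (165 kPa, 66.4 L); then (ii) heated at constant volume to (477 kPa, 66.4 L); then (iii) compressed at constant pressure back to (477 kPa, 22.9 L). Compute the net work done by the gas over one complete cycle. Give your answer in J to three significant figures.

Leg (i): W = PᵢVᵢ ln(V_f/Vᵢ) = (10923) ln(66.4/22.9) = 11629 J.
Leg (ii): W = 0.
Leg (iii): W = PΔV = (477)(22.9 − 66.4) = -20750 J.
W_net = 11629 − 20750 = -9121 J.

W_net ≈ -9120 J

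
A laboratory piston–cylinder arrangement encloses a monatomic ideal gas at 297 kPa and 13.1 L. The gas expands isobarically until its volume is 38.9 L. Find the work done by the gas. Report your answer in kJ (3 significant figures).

W ≈ 7.66 kJ

Isobaric: W = P ΔV.
W = (297 kPa)(38.9 − 13.1 L) = (297)(25.8) = 7663 J.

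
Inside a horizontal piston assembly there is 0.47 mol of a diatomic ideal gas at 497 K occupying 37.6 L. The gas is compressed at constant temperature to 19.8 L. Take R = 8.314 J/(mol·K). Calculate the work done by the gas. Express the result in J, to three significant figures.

Isothermal: W = nRT ln(V₂/V₁).
W = (0.47)(8.314)(497) × ln(19.8/37.6)
  = 1942 × -0.6413
W_by_gas = -1245 J.

W ≈ -1250 J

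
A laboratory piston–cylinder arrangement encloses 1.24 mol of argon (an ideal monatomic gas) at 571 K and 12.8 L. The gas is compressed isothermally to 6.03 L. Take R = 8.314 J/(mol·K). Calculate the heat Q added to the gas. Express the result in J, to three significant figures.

Isothermal ⇒ ΔU = 0, so Q = W = nRT ln(V₂/V₁).
Q = (1.24)(8.314)(571) ln(6.03/12.8) = 5887 × -0.7527 = -4431 J.

Q ≈ -4430 J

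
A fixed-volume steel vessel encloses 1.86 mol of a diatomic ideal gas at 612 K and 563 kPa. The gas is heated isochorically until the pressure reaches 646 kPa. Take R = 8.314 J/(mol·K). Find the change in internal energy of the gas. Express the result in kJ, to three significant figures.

Constant volume ⇒ W = 0, so Q = ΔU = nCᵥΔT with Cᵥ = 5R/2 = 20.79 J/(mol·K).
At constant V, T₂/T₁ = P₂/P₁ ⇒ ΔT = T₁(P₂/P₁ − 1) = 612·(646/563 − 1) = 90.22 K.
ΔU = (1.86)(20.79)(90.22) = 3488 J.

ΔU ≈ 3.49 kJ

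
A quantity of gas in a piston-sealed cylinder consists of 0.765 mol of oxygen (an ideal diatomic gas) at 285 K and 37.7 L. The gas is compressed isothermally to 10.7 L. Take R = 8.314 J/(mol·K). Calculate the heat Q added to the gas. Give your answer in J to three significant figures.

Q ≈ -2280 J

Isothermal ⇒ ΔU = 0, so Q = W = nRT ln(V₂/V₁).
Q = (0.765)(8.314)(285) ln(10.7/37.7) = 1813 × -1.259 = -2283 J.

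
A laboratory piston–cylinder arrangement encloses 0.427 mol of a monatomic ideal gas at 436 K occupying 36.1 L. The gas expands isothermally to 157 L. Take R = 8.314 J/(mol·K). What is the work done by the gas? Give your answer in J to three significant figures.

Isothermal: W = nRT ln(V₂/V₁).
W = (0.427)(8.314)(436) × ln(157/36.1)
  = 1548 × 1.47
W_by_gas = 2275 J.

W ≈ 2280 J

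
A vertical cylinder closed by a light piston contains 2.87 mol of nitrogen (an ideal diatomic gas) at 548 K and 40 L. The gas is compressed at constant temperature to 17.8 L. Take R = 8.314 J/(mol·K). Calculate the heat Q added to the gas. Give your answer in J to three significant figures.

Q ≈ -10600 J

Isothermal ⇒ ΔU = 0, so Q = W = nRT ln(V₂/V₁).
Q = (2.87)(8.314)(548) ln(17.8/40) = 13076 × -0.8097 = -10587 J.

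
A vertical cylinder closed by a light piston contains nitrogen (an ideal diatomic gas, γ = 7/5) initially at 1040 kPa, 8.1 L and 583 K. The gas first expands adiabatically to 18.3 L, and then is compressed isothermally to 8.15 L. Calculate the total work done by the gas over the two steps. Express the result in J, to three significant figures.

W_total ≈ 941 J

Step 1 (adiabatic): W = (P₁V₁ − P₂V₂)/(γ−1) = (8424 − 6080)/0.4 = 5859 J.
After step 1: P = 332.3 kPa, V = 18.3 L, T = 420.8 K.
Step 2 (isothermal): W = P₁V₁ ln(V₂/V₁) = (6080) ln(8.15/18.3) = -4918 J.
W_total = 5859 − 4918 = 940.7 J.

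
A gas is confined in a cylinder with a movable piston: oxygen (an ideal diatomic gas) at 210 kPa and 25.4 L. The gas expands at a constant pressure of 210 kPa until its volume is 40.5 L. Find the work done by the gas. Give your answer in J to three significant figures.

W ≈ 3170 J

Isobaric: W = P ΔV.
W = (210 kPa)(40.5 − 25.4 L) = (210)(15.1) = 3171 J.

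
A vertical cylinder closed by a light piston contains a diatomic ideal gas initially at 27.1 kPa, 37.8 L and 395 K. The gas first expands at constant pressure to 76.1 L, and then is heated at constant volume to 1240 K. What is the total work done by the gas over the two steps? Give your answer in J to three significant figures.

W_total ≈ 1040 J

Step 1 (isobaric): W = PΔV = (27.1 kPa)(76.1 − 37.8 L) = 1038 J.
Step 2 (isochoric): W = 0 (constant volume).
W_total = 1038 + 0 = 1038 J.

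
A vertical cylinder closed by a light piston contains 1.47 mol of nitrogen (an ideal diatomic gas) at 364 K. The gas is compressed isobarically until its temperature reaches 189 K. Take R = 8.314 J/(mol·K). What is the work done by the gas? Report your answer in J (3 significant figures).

Isobaric: W = P ΔV = nR ΔT.
W = (1.47)(8.314)(189 − 364) = -2139 J.

W ≈ -2140 J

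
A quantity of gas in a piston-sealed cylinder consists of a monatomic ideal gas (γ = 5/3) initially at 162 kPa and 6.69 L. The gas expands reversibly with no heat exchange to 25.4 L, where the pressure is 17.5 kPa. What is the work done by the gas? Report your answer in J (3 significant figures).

W ≈ 959 J

Adiabatic: W = (P₁V₁ − P₂V₂)/(γ − 1) with γ = 5/3.
P₁V₁ = 1084 J, P₂V₂ = 444.5 J.
W = (1084 − 444.5) / 0.6667 = 958.9 J.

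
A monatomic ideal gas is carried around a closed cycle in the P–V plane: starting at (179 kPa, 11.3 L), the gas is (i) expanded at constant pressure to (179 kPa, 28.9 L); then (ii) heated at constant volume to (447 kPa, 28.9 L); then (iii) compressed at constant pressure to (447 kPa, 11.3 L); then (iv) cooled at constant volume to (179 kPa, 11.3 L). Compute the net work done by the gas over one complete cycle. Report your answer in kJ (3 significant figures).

Constant-volume legs do no work.
W(i) = (179)(28.9 − 11.3) = 3150 J; W(iii) = (447)(11.3 − 28.9) = -7867 J.
W_net = 3150 − 7867 = -4717 J (the counter-clockwise enclosed area).

W_net ≈ -4.72 kJ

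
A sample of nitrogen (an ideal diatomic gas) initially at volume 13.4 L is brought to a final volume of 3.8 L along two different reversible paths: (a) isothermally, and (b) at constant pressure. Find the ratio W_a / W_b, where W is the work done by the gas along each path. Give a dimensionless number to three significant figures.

Path (a) isothermal: W = P₁V₁ ln(V₂/V₁) → W_a/(P₁V₁) = -1.26.
Path (b) isobaric: W = P₁(V₂ − V₁) → W_b/(P₁V₁) = -0.7164.
W_a / W_b = -1.26 / -0.7164 = 1.759.

W_a / W_b ≈ 1.76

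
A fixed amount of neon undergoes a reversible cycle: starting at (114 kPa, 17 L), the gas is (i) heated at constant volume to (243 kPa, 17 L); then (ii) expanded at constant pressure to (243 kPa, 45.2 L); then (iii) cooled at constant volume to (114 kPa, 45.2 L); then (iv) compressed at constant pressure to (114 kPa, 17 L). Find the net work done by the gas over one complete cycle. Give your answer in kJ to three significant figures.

W_net ≈ 3.64 kJ

Constant-volume legs do no work.
W(ii) = (243)(45.2 − 17) = 6853 J; W(iv) = (114)(17 − 45.2) = -3215 J.
W_net = 6853 − 3215 = 3638 J (the clockwise enclosed area).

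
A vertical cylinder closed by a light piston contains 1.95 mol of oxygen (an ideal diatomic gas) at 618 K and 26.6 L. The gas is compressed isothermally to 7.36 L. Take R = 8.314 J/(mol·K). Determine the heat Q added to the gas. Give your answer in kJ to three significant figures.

Q ≈ -12.9 kJ

Isothermal ⇒ ΔU = 0, so Q = W = nRT ln(V₂/V₁).
Q = (1.95)(8.314)(618) ln(7.36/26.6) = 10019 × -1.285 = -12873 J.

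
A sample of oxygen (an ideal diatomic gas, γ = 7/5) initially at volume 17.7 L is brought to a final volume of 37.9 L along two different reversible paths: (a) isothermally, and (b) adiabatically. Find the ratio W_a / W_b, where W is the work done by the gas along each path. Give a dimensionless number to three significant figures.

Path (a) isothermal: W = P₁V₁ ln(V₂/V₁) → W_a/(P₁V₁) = 0.7614.
Path (b) adiabatic: W = P₁V₁(1 − (V₁/V₂)^(γ−1))/(γ−1) → W_b/(P₁V₁) = 0.6564.
W_a / W_b = 0.7614 / 0.6564 = 1.16.

W_a / W_b ≈ 1.16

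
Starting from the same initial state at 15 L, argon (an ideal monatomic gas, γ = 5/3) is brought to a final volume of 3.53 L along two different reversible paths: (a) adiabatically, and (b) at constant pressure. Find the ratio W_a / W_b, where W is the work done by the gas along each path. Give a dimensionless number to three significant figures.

Path (a) adiabatic: W = P₁V₁(1 − (V₁/V₂)^(γ−1))/(γ−1) → W_a/(P₁V₁) = -2.435.
Path (b) isobaric: W = P₁(V₂ − V₁) → W_b/(P₁V₁) = -0.7647.
W_a / W_b = -2.435 / -0.7647 = 3.185.

W_a / W_b ≈ 3.18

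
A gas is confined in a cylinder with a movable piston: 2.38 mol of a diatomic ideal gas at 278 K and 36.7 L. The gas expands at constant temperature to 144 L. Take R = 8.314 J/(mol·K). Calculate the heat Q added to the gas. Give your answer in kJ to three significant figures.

Q ≈ 7.52 kJ

Isothermal ⇒ ΔU = 0, so Q = W = nRT ln(V₂/V₁).
Q = (2.38)(8.314)(278) ln(144/36.7) = 5501 × 1.367 = 7520 J.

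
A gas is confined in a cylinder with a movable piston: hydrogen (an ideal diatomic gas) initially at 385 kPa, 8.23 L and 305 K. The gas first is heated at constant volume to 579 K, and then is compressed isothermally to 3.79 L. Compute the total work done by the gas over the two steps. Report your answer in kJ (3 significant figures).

W_total ≈ -4.66 kJ

Step 1 (isochoric): W = 0 (constant volume).
After step 1: P = 730.9 kPa (V unchanged).
Step 2 (isothermal): W = P₁V₁ ln(V₂/V₁) = (6015) ln(3.79/8.23) = -4664 J.
W_total = 0 − 4664 = -4664 J.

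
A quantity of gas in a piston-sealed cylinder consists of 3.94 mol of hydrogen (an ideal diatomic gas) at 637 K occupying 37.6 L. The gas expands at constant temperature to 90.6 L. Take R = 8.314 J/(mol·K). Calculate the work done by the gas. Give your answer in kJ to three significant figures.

W ≈ 18.4 kJ

Isothermal: W = nRT ln(V₂/V₁).
W = (3.94)(8.314)(637) × ln(90.6/37.6)
  = 20866 × 0.8795
W_by_gas = 18351 J.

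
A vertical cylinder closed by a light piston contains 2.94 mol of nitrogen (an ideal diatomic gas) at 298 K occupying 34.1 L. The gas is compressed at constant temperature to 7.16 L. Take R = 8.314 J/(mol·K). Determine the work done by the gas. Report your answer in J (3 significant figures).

Isothermal: W = nRT ln(V₂/V₁).
W = (2.94)(8.314)(298) × ln(7.16/34.1)
  = 7284 × -1.561
W_by_gas = -11369 J.

W ≈ -11400 J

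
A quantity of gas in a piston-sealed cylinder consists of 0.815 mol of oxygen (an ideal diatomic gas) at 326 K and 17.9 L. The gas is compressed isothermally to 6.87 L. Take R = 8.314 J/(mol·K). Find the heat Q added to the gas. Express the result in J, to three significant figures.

Isothermal ⇒ ΔU = 0, so Q = W = nRT ln(V₂/V₁).
Q = (0.815)(8.314)(326) ln(6.87/17.9) = 2209 × -0.9576 = -2115 J.

Q ≈ -2120 J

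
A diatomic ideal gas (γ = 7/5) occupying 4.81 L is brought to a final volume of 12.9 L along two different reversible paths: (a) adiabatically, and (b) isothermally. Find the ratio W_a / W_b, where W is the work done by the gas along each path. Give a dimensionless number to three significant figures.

W_a / W_b ≈ 0.826

Path (a) adiabatic: W = P₁V₁(1 − (V₁/V₂)^(γ−1))/(γ−1) → W_a/(P₁V₁) = 0.8151.
Path (b) isothermal: W = P₁V₁ ln(V₂/V₁) → W_b/(P₁V₁) = 0.9865.
W_a / W_b = 0.8151 / 0.9865 = 0.8263.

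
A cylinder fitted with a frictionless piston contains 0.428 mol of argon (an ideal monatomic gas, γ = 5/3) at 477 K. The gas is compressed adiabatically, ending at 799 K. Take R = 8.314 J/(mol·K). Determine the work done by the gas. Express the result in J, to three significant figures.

Adiabatic ⇒ Q = 0, so W_by = −ΔU = nCᵥ(T₁ − T₂).
Cᵥ = 3R/2 = 12.47 J/(mol·K).
W = (0.428)(12.47)(477 − 799) = -1719 J.

W ≈ -1720 J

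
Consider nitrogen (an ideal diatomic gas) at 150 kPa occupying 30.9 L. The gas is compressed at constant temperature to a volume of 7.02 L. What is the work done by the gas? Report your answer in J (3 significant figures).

Isothermal: W = nRT ln(V₂/V₁) = P₁V₁ ln(V₂/V₁).
P₁V₁ = (150 kPa)(30.9 L) = 4635 J.
W = 4635 × ln(7.02/30.9) = 4635 × -1.482
W_by_gas = -6869 J.

W ≈ -6870 J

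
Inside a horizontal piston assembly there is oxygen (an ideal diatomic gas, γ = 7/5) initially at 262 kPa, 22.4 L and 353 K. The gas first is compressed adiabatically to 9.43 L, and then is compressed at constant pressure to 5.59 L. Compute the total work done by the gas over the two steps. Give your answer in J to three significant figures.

Step 1 (adiabatic): W = (P₁V₁ − P₂V₂)/(γ−1) = (5869 − 8296)/0.4 = -6067 J.
After step 1: P = 879.7 kPa, V = 9.43 L, T = 499 K.
Step 2 (isobaric): W = PΔV = (879.7 kPa)(5.59 − 9.43 L) = -3378 J.
W_total = -6067 − 3378 = -9445 J.

W_total ≈ -9440 J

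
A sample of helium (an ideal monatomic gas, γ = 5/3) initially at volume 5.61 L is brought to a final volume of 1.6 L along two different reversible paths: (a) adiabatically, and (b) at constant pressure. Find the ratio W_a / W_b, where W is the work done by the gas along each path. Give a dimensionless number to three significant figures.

W_a / W_b ≈ 2.74

Path (a) adiabatic: W = P₁V₁(1 − (V₁/V₂)^(γ−1))/(γ−1) → W_a/(P₁V₁) = -1.962.
Path (b) isobaric: W = P₁(V₂ − V₁) → W_b/(P₁V₁) = -0.7148.
W_a / W_b = -1.962 / -0.7148 = 2.745.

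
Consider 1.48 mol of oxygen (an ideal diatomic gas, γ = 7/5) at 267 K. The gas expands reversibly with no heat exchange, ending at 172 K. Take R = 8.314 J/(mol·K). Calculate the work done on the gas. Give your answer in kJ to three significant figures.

W ≈ -2.92 kJ

Adiabatic ⇒ Q = 0, so W_by = −ΔU = nCᵥ(T₁ − T₂).
Cᵥ = 5R/2 = 20.79 J/(mol·K).
W = (1.48)(20.79)(267 − 172) = 2922 J.
Work on gas = −W_by = -2922 J.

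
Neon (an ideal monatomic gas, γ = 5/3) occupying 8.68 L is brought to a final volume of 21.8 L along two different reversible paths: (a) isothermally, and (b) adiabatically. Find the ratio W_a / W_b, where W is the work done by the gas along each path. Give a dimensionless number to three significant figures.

Path (a) isothermal: W = P₁V₁ ln(V₂/V₁) → W_a/(P₁V₁) = 0.9209.
Path (b) adiabatic: W = P₁V₁(1 − (V₁/V₂)^(γ−1))/(γ−1) → W_b/(P₁V₁) = 0.6882.
W_a / W_b = 0.9209 / 0.6882 = 1.338.

W_a / W_b ≈ 1.34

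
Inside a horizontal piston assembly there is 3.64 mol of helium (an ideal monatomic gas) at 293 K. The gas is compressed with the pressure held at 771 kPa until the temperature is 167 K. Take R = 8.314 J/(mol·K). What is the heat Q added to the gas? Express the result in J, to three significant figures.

Isobaric: W = nRΔT = (3.64)(8.314)(-126) = -3813 J.
ΔU = nCᵥΔT with Cᵥ = 3R/2: ΔU = (3.64)(12.47)(-126) = -5720 J.
Q = ΔU + W = -5720 − 3813 = -9533 J.

Q ≈ -9530 J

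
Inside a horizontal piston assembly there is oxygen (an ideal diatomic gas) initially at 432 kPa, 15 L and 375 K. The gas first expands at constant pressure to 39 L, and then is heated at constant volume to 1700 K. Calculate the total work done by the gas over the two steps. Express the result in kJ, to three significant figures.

Step 1 (isobaric): W = PΔV = (432 kPa)(39 − 15 L) = 10368 J.
Step 2 (isochoric): W = 0 (constant volume).
W_total = 10368 + 0 = 10368 J.

W_total ≈ 10.4 kJ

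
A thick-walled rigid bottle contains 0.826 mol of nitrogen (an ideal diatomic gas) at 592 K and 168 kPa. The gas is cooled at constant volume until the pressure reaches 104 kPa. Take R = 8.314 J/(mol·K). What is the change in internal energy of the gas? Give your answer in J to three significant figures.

Constant volume ⇒ W = 0, so Q = ΔU = nCᵥΔT with Cᵥ = 5R/2 = 20.79 J/(mol·K).
At constant V, T₂/T₁ = P₂/P₁ ⇒ ΔT = T₁(P₂/P₁ − 1) = 592·(104/168 − 1) = -225.5 K.
ΔU = (0.826)(20.79)(-225.5) = -3872 J.

ΔU ≈ -3870 J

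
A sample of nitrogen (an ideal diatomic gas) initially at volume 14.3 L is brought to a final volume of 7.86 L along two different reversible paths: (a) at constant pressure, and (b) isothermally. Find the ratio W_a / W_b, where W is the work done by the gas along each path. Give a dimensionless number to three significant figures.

Path (a) isobaric: W = P₁(V₂ − V₁) → W_a/(P₁V₁) = -0.4503.
Path (b) isothermal: W = P₁V₁ ln(V₂/V₁) → W_b/(P₁V₁) = -0.5985.
W_a / W_b = -0.4503 / -0.5985 = 0.7525.

W_a / W_b ≈ 0.752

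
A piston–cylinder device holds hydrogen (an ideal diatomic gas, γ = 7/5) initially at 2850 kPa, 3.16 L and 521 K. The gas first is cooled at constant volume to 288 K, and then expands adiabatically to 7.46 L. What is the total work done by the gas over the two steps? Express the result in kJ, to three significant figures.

W_total ≈ 3.62 kJ

Step 1 (isochoric): W = 0 (constant volume).
After step 1: P = 1575 kPa (V unchanged).
Step 2 (adiabatic): W = (P₁V₁ − P₂V₂)/(γ−1) = (4978 − 3531)/0.4 = 3619 J.
W_total = 0 + 3619 = 3619 J.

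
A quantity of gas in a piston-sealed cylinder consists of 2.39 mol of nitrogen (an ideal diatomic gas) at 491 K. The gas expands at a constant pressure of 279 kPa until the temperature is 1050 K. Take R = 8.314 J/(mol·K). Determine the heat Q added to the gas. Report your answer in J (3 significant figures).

Isobaric: W = nRΔT = (2.39)(8.314)(559) = 11108 J.
ΔU = nCᵥΔT with Cᵥ = 5R/2: ΔU = (2.39)(20.79)(559) = 27769 J.
Q = ΔU + W = 27769 + 11108 = 38877 J.

Q ≈ 38900 J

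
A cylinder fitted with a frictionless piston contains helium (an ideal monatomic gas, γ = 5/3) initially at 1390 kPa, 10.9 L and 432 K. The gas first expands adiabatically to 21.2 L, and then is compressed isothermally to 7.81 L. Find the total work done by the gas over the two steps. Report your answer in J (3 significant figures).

W_total ≈ -1570 J

Step 1 (adiabatic): W = (P₁V₁ − P₂V₂)/(γ−1) = (15151 − 9724)/0.667 = 8141 J.
After step 1: P = 458.7 kPa, V = 21.2 L, T = 277.3 K.
Step 2 (isothermal): W = P₁V₁ ln(V₂/V₁) = (9724) ln(7.81/21.2) = -9710 J.
W_total = 8141 − 9710 = -1569 J.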